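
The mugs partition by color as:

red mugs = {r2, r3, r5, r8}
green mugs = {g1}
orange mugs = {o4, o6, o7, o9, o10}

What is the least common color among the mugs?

Counts by color: orange 5, red 4, green 1.
The minimum is 1, held uniquely by green.

green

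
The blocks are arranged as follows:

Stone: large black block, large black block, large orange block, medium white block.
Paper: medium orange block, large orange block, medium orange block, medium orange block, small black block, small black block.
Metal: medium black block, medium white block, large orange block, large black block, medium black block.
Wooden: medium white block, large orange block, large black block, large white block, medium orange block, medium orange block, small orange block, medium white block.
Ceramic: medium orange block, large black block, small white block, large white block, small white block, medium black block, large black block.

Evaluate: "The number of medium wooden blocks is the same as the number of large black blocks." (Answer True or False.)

medium wooden blocks: 4.
large black blocks: 6.
The claim requires 4 = 6, which does not hold.

False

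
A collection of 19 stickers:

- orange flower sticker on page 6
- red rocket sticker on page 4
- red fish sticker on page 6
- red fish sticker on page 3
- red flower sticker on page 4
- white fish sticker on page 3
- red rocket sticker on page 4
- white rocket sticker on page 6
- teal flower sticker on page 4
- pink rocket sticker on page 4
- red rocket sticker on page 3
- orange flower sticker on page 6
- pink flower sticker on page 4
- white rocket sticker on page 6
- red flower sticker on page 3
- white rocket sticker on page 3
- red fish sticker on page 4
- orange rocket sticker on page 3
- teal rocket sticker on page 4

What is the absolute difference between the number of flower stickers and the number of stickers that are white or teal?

flower stickers: 6. stickers that are white or teal: 6.
|6 − 6| = 6 − 6 = 0.

0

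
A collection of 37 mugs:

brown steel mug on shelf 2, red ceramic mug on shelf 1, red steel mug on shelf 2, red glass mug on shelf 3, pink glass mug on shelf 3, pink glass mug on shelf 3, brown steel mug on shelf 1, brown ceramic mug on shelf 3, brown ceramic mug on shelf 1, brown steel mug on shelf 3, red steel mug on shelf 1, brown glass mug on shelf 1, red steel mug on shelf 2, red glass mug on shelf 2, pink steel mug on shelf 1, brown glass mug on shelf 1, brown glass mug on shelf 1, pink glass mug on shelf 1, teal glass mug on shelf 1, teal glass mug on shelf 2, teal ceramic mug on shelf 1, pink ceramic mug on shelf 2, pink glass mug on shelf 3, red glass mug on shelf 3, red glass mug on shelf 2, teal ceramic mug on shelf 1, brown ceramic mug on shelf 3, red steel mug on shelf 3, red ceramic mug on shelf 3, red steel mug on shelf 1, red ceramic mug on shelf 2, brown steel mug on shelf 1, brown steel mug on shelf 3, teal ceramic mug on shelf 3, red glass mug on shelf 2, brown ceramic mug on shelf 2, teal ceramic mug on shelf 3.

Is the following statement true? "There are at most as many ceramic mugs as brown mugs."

True

There are 12 ceramic mugs.
There are 12 brown mugs.
The claim requires 12 ≤ 12, which holds.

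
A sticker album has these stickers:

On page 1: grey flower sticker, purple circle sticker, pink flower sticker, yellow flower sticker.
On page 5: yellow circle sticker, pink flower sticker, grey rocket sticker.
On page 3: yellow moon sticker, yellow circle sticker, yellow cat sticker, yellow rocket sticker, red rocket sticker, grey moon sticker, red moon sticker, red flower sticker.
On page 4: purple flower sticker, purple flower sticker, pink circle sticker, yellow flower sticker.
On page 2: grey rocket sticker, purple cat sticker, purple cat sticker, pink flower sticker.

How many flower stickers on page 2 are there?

1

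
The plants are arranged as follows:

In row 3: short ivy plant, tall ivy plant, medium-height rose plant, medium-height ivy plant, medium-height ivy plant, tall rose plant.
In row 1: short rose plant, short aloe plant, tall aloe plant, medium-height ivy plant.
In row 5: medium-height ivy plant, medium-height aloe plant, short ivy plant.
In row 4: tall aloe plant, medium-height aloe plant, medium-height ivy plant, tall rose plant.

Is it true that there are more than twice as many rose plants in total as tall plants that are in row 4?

There are 4 rose plants.
There are 2 tall plants in row 4.
The claim requires 4 > 2 × 2 = 4, which does not hold.

False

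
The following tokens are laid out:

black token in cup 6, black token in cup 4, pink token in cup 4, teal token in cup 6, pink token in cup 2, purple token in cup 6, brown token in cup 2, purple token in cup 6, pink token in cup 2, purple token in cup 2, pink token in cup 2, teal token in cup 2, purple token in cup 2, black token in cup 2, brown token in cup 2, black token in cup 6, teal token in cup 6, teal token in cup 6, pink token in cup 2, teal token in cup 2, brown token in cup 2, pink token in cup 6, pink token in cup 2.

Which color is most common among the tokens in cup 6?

teal

Counts by color (restricted to tokens in cup 6): teal 3, black 2, purple 2, pink 1.
The maximum is 3, held uniquely by teal.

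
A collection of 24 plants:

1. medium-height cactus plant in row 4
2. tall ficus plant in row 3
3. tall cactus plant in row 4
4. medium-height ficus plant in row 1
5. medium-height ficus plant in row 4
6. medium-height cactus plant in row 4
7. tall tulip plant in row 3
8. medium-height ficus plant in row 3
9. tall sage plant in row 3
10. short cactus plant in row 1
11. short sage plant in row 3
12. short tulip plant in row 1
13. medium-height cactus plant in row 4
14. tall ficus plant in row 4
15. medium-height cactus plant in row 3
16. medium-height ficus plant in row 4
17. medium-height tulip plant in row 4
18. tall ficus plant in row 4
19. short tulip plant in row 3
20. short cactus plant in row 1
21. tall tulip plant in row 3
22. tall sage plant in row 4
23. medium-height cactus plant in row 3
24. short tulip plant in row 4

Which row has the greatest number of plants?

row 4

Counts by row: row 4→11, row 3→9, row 1→4.
The maximum is 11, held uniquely by row 4.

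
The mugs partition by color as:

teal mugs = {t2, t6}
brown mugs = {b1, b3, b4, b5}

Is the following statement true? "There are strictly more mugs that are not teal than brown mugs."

mugs that are not teal: 4.
brown mugs: 4.
The claim requires 4 > 4, which does not hold.

False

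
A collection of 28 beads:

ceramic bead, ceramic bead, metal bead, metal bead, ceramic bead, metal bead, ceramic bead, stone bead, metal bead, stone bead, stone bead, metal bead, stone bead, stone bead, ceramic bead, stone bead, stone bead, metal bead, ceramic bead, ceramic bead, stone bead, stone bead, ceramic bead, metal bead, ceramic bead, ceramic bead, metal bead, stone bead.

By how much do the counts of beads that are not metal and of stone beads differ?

10

beads that are not metal: 20. stone beads: 10.
|20 − 10| = 20 − 10 = 10.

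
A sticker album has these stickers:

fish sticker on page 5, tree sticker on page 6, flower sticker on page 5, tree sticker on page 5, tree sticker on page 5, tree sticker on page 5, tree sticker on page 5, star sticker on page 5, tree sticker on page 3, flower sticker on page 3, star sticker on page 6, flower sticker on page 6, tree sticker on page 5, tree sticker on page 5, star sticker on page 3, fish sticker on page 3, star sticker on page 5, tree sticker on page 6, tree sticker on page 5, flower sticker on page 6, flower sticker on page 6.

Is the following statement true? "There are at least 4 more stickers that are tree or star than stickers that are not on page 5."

True

There are 14 stickers that are tree or star.
There are 10 stickers that are not on page 5.
The claim requires 14 − 10 = 4 ≥ 4, which holds.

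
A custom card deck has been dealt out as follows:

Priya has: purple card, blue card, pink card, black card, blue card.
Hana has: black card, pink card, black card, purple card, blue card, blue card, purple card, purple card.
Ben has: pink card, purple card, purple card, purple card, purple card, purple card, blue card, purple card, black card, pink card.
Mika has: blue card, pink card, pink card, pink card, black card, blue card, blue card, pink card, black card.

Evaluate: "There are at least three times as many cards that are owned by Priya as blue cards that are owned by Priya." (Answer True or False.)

False

|cards owned by Priya| = 5.
|blue cards owned by Priya| = 2.
The claim requires 5 ≥ 3 × 2 = 6, which does not hold.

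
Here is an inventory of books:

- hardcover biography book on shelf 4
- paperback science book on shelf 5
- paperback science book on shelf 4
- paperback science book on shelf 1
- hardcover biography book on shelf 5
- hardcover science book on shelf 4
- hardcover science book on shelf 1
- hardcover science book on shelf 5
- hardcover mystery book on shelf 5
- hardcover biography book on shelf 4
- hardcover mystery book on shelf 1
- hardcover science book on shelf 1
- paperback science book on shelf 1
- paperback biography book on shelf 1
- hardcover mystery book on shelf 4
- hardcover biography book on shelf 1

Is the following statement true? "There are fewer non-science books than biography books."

False

|non-science books| = 8.
|biography books| = 5.
The claim requires 8 < 5, which does not hold.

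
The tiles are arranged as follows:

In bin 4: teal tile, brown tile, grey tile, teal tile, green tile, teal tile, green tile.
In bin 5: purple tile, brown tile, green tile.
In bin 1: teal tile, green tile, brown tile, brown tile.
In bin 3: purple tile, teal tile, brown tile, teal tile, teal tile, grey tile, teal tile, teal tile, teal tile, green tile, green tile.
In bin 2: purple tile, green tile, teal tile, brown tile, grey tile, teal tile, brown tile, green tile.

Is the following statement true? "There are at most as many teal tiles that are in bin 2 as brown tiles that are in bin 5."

|teal tiles in bin 2| = 2.
|brown tiles in bin 5| = 1.
The claim requires 2 ≤ 1, which does not hold.

False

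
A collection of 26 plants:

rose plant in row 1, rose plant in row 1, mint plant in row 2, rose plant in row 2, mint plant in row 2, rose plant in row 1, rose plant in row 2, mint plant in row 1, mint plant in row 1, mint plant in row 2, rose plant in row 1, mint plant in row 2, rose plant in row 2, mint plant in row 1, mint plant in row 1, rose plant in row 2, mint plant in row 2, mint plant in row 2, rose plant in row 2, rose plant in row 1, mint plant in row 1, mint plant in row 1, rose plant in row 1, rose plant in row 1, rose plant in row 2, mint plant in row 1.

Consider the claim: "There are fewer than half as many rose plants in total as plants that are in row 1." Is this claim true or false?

|rose plants| = 13.
|plants in row 1| = 14.
The claim requires 2 × 13 = 26 < 14, which does not hold.

False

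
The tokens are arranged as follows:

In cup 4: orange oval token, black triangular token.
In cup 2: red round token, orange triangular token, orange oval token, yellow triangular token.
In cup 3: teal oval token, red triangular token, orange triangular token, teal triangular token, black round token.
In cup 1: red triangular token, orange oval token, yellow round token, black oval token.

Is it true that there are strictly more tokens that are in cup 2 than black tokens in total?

True

|tokens in cup 2| = 4.
|black tokens| = 3.
The claim requires 4 > 3, which holds.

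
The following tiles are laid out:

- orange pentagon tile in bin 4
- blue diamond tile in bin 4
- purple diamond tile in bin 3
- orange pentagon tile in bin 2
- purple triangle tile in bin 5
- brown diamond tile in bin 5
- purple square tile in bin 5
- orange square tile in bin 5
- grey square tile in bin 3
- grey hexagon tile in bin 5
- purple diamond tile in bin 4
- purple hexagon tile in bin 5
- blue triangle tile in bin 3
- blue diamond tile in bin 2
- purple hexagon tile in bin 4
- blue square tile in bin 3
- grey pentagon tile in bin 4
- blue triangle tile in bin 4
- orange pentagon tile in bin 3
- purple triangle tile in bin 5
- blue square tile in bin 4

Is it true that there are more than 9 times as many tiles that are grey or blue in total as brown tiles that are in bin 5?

There are 9 tiles that are grey or blue.
There is 1 brown tile in bin 5.
The claim requires 9 > 9 × 1 = 9, which does not hold.

False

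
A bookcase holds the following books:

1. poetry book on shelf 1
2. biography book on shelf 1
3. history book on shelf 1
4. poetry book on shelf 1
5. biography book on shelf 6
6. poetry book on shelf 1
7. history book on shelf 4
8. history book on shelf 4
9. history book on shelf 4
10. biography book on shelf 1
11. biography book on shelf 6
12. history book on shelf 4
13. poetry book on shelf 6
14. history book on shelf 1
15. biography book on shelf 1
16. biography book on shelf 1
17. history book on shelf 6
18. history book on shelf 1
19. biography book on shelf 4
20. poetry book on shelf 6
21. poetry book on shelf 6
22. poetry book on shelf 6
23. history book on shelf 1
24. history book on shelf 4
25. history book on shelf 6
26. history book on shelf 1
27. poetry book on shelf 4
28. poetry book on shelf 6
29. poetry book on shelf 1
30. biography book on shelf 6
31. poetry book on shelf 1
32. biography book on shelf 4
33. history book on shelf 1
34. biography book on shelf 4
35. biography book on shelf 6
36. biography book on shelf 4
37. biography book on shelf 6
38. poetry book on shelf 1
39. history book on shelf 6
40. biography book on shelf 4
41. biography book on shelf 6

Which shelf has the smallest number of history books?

Counts by shelf (restricted to history books): shelf 1→6, shelf 4→5, shelf 6→3.
The minimum is 3, held uniquely by shelf 6.

shelf 6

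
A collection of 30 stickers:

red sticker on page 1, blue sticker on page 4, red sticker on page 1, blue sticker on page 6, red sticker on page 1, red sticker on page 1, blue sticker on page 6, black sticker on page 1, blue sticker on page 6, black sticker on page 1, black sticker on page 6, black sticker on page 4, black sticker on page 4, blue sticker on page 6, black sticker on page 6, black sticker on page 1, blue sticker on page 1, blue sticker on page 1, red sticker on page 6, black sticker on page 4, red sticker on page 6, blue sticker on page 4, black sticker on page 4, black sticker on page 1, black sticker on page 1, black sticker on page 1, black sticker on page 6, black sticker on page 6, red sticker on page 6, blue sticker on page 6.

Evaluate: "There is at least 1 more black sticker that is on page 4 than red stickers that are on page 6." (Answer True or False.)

True

There are 4 black stickers on page 4.
There are 3 red stickers on page 6.
The claim requires 4 − 3 = 1 ≥ 1, which holds.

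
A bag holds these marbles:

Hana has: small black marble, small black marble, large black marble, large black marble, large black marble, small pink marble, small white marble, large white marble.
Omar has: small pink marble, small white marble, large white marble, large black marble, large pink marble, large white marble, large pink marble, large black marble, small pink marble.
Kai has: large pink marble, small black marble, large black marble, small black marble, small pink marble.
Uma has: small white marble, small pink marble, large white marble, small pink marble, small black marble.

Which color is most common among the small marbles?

Counts by color (restricted to small marbles): pink 6, black 5, white 3.
The maximum is 6, held uniquely by pink.

pink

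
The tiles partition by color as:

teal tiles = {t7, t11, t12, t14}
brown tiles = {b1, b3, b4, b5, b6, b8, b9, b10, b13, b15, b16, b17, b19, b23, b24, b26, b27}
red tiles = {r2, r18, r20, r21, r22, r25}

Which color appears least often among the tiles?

Counts by color: brown 17, red 6, teal 4.
The minimum is 4, held uniquely by teal.

teal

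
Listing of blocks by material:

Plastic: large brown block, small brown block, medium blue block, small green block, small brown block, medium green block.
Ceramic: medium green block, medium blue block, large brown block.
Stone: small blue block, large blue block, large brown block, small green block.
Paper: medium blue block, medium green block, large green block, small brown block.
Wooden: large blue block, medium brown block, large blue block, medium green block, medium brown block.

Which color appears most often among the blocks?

Counts by color: brown 8, green 7, blue 7.
The maximum is 8, held uniquely by brown.

brown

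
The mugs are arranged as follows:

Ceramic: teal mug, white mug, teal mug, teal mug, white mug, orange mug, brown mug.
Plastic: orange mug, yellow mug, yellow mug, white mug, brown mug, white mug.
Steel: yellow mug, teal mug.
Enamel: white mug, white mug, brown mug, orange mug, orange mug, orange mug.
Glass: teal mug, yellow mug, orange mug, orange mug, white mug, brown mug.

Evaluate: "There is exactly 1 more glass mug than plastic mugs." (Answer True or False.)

|glass mugs| = 6.
|plastic mugs| = 6.
The claim requires 6 − 6 (= 0) to equal 1, which does not hold.

False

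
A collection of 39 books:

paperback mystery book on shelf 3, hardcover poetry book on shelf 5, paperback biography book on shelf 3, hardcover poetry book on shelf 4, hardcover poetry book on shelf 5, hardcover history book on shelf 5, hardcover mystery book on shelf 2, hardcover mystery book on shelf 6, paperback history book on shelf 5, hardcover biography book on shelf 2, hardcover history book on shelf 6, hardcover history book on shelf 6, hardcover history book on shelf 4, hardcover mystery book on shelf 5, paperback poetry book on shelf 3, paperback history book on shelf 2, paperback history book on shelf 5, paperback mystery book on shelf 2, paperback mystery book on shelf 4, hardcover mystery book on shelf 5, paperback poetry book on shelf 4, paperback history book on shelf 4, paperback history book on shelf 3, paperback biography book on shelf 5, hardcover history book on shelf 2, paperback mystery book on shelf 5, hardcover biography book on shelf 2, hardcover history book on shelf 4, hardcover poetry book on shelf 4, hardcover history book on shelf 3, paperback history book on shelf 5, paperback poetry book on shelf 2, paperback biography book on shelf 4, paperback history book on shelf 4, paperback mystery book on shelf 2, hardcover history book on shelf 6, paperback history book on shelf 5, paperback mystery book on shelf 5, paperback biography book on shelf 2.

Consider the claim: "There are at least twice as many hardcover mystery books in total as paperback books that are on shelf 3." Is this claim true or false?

There are 4 hardcover mystery books.
There are 4 paperback books on shelf 3.
The claim requires 4 ≥ 2 × 4 = 8, which does not hold.

False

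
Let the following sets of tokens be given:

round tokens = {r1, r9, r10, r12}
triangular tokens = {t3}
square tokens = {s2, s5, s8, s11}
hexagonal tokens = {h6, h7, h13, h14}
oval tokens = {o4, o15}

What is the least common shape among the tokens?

Counts by shape: hexagonal 4, round 4, square 4, oval 2, triangular 1.
The minimum is 1, held uniquely by triangular.

triangular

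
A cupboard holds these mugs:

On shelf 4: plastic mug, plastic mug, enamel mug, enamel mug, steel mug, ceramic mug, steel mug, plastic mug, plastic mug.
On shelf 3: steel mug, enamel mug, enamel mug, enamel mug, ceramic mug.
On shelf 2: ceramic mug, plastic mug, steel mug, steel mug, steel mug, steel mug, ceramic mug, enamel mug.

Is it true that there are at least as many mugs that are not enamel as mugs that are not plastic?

False

There are 16 mugs that are not enamel.
There are 17 mugs that are not plastic.
The claim requires 16 ≥ 17, which does not hold.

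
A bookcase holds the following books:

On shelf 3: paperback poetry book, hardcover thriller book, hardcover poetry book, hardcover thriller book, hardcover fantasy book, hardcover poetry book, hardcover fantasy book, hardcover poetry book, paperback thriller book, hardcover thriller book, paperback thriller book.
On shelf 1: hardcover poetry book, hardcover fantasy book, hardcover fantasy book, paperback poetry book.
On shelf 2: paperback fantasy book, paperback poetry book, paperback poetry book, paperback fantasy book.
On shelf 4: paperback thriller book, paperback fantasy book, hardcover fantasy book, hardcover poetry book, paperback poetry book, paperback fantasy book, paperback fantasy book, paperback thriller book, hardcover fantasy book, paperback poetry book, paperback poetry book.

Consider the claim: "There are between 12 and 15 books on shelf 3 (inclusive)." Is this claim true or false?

False

|books on shelf 3| = 11.
The claim requires 12 ≤ 11 ≤ 15, which does not hold.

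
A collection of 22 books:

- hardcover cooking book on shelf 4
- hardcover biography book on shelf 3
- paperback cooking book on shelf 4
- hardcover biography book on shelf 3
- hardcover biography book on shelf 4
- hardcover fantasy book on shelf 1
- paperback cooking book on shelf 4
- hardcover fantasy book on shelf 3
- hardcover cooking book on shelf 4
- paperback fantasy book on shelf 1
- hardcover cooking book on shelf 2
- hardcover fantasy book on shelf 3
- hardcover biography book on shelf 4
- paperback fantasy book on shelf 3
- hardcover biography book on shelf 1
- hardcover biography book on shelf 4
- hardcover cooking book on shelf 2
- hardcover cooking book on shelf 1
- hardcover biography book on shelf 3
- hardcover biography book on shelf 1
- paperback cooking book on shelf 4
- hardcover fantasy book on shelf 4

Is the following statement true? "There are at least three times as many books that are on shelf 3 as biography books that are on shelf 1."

books on shelf 3: 6.
biography books on shelf 1: 2.
The claim requires 6 ≥ 3 × 2 = 6, which holds.

True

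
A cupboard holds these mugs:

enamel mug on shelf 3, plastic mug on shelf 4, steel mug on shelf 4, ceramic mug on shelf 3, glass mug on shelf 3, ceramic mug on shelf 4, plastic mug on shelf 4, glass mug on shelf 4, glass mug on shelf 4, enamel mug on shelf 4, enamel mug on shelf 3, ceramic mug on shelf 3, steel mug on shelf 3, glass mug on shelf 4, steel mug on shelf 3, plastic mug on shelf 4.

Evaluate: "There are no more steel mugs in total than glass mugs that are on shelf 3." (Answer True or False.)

False

There are 3 steel mugs.
There is 1 glass mug on shelf 3.
The claim requires 3 ≤ 1, which does not hold.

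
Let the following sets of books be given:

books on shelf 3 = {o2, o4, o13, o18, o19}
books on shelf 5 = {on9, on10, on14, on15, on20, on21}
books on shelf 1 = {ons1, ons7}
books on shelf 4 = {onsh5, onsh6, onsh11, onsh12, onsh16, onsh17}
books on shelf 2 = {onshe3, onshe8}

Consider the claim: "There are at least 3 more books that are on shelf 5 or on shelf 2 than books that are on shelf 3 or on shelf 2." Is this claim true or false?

False

books on shelf 5 or on shelf 2: 8.
books on shelf 3 or on shelf 2: 7.
The claim requires 8 − 7 = 1 ≥ 3, which does not hold.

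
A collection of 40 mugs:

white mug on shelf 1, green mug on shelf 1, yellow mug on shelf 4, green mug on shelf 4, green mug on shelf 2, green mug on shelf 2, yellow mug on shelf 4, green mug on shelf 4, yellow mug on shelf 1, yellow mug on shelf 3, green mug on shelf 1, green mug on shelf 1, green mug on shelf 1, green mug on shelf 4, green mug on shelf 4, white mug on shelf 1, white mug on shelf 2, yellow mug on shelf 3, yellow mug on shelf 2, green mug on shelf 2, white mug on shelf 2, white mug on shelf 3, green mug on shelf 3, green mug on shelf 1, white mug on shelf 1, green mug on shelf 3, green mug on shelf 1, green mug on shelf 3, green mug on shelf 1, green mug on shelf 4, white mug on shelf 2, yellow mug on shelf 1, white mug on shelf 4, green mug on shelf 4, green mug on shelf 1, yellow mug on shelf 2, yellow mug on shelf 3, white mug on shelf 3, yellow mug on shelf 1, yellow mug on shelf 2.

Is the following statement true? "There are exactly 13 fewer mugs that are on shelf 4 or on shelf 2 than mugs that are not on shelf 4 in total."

|mugs on shelf 4 or on shelf 2| = 18.
|mugs that are not on shelf 4| = 31.
The claim requires 31 − 18 (= 13) to equal 13, which holds.

True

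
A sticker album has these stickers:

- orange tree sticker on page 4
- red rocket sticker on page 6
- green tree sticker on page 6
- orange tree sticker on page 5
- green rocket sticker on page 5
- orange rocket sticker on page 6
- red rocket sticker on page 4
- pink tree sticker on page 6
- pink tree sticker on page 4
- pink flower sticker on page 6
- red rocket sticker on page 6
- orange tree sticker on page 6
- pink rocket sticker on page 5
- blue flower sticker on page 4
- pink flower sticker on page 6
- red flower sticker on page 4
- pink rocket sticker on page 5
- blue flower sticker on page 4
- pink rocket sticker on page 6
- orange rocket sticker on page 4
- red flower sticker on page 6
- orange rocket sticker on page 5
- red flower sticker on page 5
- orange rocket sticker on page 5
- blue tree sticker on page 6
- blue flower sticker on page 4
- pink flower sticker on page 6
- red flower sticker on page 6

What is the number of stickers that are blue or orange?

blue: 4; orange: 7; together 4 + 7 = 11.

11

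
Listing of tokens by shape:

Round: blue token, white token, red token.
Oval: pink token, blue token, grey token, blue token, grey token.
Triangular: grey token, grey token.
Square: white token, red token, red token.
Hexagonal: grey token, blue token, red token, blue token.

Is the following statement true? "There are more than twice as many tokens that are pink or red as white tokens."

tokens that are pink or red: 5.
white tokens: 2.
The claim requires 5 > 2 × 2 = 4, which holds.

True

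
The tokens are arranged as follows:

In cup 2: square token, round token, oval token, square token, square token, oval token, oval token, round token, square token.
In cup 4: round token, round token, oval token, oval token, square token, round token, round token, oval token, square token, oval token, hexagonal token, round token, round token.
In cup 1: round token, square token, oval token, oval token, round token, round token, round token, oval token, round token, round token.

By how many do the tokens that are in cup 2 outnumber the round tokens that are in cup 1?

3

tokens in cup 2: 9.
round tokens in cup 1: 6.
9 − 6 = 3.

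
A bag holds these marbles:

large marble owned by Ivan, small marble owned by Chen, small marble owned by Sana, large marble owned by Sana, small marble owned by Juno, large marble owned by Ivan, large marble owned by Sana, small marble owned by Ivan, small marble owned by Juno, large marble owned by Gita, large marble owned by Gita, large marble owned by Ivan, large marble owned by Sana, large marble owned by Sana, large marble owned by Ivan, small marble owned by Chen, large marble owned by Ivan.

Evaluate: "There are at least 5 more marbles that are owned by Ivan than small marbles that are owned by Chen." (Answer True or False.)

False

Count of marbles owned by Ivan: 6.
Count of small marbles owned by Chen: 2.
The claim requires 6 − 2 = 4 ≥ 5, which does not hold.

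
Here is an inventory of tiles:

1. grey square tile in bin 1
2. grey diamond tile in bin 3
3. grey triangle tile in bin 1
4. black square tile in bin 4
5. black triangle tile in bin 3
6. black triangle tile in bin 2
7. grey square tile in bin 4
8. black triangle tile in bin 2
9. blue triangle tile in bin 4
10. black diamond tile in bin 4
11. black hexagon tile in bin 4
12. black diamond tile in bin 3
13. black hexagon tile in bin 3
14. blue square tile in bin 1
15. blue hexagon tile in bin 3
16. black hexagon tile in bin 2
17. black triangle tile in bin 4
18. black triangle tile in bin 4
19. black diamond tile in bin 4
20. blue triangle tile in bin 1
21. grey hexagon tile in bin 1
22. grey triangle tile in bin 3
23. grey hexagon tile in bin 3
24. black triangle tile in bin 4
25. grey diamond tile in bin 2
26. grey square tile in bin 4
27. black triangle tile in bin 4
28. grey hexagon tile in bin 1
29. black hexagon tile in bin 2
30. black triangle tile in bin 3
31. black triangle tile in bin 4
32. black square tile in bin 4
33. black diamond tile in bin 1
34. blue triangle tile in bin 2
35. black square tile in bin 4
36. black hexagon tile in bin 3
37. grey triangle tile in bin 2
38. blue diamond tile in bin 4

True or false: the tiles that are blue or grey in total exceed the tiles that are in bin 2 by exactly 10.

True

|tiles that are blue or grey| = 17.
|tiles in bin 2| = 7.
The claim requires 17 − 7 (= 10) to equal 10, which holds.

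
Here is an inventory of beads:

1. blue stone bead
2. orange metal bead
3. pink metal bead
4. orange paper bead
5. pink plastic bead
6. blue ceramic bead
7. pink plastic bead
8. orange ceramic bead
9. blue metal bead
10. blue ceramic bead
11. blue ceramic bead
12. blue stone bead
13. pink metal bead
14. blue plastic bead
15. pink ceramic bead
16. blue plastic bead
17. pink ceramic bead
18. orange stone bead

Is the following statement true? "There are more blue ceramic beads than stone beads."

blue ceramic beads: 3.
stone beads: 3.
The claim requires 3 > 3, which does not hold.

False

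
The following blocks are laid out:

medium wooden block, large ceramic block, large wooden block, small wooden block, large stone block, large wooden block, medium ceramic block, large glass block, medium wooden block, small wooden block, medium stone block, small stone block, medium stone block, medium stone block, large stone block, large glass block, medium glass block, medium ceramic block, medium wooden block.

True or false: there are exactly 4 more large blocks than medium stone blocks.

large blocks: 7.
medium stone blocks: 3.
The claim requires 7 − 3 (= 4) to equal 4, which holds.

True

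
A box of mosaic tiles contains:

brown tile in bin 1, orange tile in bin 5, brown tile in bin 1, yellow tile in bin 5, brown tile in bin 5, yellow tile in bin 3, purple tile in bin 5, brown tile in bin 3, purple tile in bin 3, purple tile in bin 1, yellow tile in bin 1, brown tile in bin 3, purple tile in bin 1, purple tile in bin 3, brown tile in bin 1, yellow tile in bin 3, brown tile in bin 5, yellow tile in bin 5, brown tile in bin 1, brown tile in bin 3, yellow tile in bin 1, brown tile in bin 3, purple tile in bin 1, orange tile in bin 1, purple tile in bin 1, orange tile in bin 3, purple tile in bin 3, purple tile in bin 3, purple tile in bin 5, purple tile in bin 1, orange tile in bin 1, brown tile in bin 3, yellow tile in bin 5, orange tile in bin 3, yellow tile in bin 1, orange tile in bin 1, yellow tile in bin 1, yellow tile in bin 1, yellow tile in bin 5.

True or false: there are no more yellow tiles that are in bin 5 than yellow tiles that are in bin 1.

True

There are 4 yellow tiles in bin 5.
There are 5 yellow tiles in bin 1.
The claim requires 4 ≤ 5, which holds.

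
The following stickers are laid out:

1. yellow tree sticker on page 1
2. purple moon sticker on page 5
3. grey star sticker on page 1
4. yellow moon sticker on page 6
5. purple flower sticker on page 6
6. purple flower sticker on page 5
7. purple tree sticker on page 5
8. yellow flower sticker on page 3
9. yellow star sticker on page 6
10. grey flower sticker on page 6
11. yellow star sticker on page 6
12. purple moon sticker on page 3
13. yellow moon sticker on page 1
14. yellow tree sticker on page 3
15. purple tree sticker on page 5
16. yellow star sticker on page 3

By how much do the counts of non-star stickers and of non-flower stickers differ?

0

non-star stickers: 12. non-flower stickers: 12.
|12 − 12| = 12 − 12 = 0.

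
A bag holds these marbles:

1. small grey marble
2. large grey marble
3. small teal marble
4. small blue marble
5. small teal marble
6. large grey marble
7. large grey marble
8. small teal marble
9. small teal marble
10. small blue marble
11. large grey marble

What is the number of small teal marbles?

4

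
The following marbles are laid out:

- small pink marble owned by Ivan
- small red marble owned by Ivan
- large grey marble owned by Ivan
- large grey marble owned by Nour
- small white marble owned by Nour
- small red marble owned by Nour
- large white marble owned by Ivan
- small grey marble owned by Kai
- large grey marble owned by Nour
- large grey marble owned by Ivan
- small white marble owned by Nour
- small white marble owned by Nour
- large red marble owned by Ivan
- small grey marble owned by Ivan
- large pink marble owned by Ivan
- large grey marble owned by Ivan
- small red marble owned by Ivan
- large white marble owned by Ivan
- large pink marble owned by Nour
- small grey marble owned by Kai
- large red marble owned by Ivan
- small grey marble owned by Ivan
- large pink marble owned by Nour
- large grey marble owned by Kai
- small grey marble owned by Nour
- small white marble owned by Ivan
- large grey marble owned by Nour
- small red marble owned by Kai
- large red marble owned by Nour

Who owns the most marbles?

Ivan

Counts by owner: Ivan→14, Nour→11, Kai→4.
The maximum is 14, held uniquely by Ivan.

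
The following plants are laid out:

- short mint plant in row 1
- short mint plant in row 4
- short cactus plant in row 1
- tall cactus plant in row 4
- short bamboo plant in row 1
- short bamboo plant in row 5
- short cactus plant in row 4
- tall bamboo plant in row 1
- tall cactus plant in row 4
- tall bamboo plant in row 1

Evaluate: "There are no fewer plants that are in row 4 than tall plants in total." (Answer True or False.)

plants in row 4: 4.
tall plants: 4.
The claim requires 4 ≥ 4, which holds.

True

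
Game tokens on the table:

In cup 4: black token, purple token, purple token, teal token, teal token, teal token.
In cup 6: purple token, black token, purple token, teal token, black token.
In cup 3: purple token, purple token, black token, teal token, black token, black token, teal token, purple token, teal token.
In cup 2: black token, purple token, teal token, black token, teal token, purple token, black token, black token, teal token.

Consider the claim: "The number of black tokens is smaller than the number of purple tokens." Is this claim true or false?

False

black tokens: 10.
purple tokens: 9.
The claim requires 10 < 9, which does not hold.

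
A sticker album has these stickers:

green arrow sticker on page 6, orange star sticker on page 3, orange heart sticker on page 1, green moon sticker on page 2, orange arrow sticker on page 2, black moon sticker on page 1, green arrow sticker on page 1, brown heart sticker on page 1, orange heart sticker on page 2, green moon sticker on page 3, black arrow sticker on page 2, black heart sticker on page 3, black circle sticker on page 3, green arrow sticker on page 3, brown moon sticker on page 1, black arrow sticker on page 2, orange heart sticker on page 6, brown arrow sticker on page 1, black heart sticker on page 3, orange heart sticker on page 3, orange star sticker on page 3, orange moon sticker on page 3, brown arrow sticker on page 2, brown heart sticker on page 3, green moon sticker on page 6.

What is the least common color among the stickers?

brown

Counts by color: orange 8, black 6, green 6, brown 5.
The minimum is 5, held uniquely by brown.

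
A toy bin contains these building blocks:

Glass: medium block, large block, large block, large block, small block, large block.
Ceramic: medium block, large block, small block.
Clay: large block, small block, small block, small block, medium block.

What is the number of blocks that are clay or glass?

clay: 5; glass: 6; together 5 + 6 = 11.

11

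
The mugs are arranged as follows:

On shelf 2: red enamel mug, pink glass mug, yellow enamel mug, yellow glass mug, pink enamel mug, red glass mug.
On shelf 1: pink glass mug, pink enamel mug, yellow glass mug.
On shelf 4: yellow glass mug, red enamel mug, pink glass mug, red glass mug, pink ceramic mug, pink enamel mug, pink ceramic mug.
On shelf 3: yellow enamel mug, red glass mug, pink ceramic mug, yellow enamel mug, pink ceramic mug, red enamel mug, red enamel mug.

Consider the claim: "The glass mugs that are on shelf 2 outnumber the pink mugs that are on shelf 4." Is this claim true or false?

glass mugs on shelf 2: 3.
pink mugs on shelf 4: 4.
The claim requires 3 > 4, which does not hold.

False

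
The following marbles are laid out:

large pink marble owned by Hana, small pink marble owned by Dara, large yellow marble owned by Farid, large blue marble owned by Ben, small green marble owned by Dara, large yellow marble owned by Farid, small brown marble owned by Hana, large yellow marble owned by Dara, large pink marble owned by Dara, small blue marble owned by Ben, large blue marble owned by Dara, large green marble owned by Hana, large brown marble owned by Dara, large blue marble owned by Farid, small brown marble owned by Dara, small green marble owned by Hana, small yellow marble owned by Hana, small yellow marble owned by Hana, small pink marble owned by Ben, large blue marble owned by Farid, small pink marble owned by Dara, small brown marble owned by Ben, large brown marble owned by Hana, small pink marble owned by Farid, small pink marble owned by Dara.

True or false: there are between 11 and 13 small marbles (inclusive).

True

small marbles: 13.
The claim requires 11 ≤ 13 ≤ 13, which holds.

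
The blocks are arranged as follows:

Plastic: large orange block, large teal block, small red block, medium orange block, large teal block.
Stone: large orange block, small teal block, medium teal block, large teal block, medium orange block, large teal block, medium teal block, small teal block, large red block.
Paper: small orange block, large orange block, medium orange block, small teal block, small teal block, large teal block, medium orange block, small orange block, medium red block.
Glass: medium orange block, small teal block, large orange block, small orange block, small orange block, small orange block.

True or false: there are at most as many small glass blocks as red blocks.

There are 4 small glass blocks.
There are 3 red blocks.
The claim requires 4 ≤ 3, which does not hold.

False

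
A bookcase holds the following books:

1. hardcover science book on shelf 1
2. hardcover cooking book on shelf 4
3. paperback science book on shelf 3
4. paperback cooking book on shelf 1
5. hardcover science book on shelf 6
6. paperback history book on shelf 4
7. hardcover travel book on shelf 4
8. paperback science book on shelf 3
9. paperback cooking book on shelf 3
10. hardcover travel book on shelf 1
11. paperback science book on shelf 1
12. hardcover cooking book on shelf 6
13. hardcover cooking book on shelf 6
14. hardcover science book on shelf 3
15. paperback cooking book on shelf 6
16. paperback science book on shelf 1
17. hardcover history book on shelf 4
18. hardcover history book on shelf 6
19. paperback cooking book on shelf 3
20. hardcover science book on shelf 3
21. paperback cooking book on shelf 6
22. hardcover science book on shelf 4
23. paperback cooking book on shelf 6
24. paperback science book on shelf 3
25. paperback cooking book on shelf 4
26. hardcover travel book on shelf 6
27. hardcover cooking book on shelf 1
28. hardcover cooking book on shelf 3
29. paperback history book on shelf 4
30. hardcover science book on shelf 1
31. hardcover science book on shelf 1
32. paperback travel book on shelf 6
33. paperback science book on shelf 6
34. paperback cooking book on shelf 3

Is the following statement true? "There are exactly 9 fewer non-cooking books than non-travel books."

non-cooking books: 21.
non-travel books: 30.
The claim requires 30 − 21 (= 9) to equal 9, which holds.

True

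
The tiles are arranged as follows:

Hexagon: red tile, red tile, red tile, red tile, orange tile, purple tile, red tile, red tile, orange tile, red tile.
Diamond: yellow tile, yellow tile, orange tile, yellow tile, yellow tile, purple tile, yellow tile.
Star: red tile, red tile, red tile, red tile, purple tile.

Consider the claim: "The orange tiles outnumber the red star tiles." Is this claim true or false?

False

orange tiles: 3.
red star tiles: 4.
The claim requires 3 > 4, which does not hold.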